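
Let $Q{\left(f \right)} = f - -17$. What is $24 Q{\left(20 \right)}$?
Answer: $888$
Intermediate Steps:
$Q{\left(f \right)} = 17 + f$ ($Q{\left(f \right)} = f + 17 = 17 + f$)
$24 Q{\left(20 \right)} = 24 \left(17 + 20\right) = 24 \cdot 37 = 888$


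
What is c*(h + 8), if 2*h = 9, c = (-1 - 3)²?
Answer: 200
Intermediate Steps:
c = 16 (c = (-4)² = 16)
h = 9/2 (h = (½)*9 = 9/2 ≈ 4.5000)
c*(h + 8) = 16*(9/2 + 8) = 16*(25/2) = 200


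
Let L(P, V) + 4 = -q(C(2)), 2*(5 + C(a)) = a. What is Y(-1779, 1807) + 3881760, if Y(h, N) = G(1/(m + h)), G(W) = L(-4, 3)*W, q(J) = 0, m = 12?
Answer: 6859069924/1767 ≈ 3.8818e+6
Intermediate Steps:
C(a) = -5 + a/2
L(P, V) = -4 (L(P, V) = -4 - 1*0 = -4 + 0 = -4)
G(W) = -4*W
Y(h, N) = -4/(12 + h)
Y(-1779, 1807) + 3881760 = -4/(12 - 1779) + 3881760 = -4/(-1767) + 3881760 = -4*(-1/1767) + 3881760 = 4/1767 + 3881760 = 6859069924/1767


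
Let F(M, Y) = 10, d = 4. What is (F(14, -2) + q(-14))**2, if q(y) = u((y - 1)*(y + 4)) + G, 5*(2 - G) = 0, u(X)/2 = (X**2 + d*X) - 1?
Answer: 2135364100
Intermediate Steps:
u(X) = -2 + 2*X**2 + 8*X (u(X) = 2*((X**2 + 4*X) - 1) = 2*(-1 + X**2 + 4*X) = -2 + 2*X**2 + 8*X)
G = 2 (G = 2 - 1/5*0 = 2 + 0 = 2)
q(y) = 2*(-1 + y)**2*(4 + y)**2 + 8*(-1 + y)*(4 + y) (q(y) = (-2 + 2*((y - 1)*(y + 4))**2 + 8*((y - 1)*(y + 4))) + 2 = (-2 + 2*((-1 + y)*(4 + y))**2 + 8*((-1 + y)*(4 + y))) + 2 = (-2 + 2*((-1 + y)**2*(4 + y)**2) + 8*(-1 + y)*(4 + y)) + 2 = (-2 + 2*(-1 + y)**2*(4 + y)**2 + 8*(-1 + y)*(4 + y)) + 2 = 2*(-1 + y)**2*(4 + y)**2 + 8*(-1 + y)*(4 + y))
(F(14, -2) + q(-14))**2 = (10 + 2*(-14)*(-12 + (-14)**3 + 5*(-14) + 6*(-14)**2))**2 = (10 + 2*(-14)*(-12 - 2744 - 70 + 6*196))**2 = (10 + 2*(-14)*(-12 - 2744 - 70 + 1176))**2 = (10 + 2*(-14)*(-1650))**2 = (10 + 46200)**2 = 46210**2 = 2135364100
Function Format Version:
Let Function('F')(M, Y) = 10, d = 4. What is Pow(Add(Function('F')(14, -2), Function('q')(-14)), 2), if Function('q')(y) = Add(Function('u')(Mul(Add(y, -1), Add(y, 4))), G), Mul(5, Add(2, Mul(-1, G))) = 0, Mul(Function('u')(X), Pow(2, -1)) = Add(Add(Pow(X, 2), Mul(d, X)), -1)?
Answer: 2135364100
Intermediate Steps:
Function('u')(X) = Add(-2, Mul(2, Pow(X, 2)), Mul(8, X)) (Function('u')(X) = Mul(2, Add(Add(Pow(X, 2), Mul(4, X)), -1)) = Mul(2, Add(-1, Pow(X, 2), Mul(4, X))) = Add(-2, Mul(2, Pow(X, 2)), Mul(8, X)))
G = 2 (G = Add(2, Mul(Rational(-1, 5), 0)) = Add(2, 0) = 2)
Function('q')(y) = Add(Mul(2, Pow(Add(-1, y), 2), Pow(Add(4, y), 2)), Mul(8, Add(-1, y), Add(4, y))) (Function('q')(y) = Add(Add(-2, Mul(2, Pow(Mul(Add(y, -1), Add(y, 4)), 2)), Mul(8, Mul(Add(y, -1), Add(y, 4)))), 2) = Add(Add(-2, Mul(2, Pow(Mul(Add(-1, y), Add(4, y)), 2)), Mul(8, Mul(Add(-1, y), Add(4, y)))), 2) = Add(Add(-2, Mul(2, Mul(Pow(Add(-1, y), 2), Pow(Add(4, y), 2))), Mul(8, Add(-1, y), Add(4, y))), 2) = Add(Add(-2, Mul(2, Pow(Add(-1, y), 2), Pow(Add(4, y), 2)), Mul(8, Add(-1, y), Add(4, y))), 2) = Add(Mul(2, Pow(Add(-1, y), 2), Pow(Add(4, y), 2)), Mul(8, Add(-1, y), Add(4, y))))
Pow(Add(Function('F')(14, -2), Function('q')(-14)), 2) = Pow(Add(10, Mul(2, -14, Add(-12, Pow(-14, 3), Mul(5, -14), Mul(6, Pow(-14, 2))))), 2) = Pow(Add(10, Mul(2, -14, Add(-12, -2744, -70, Mul(6, 196)))), 2) = Pow(Add(10, Mul(2, -14, Add(-12, -2744, -70, 1176))), 2) = Pow(Add(10, Mul(2, -14, -1650)), 2) = Pow(Add(10, 46200), 2) = Pow(46210, 2) = 2135364100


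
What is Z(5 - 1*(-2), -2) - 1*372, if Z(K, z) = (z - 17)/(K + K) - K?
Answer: -5325/14 ≈ -380.36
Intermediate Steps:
Z(K, z) = -K + (-17 + z)/(2*K) (Z(K, z) = (-17 + z)/((2*K)) - K = (-17 + z)*(1/(2*K)) - K = (-17 + z)/(2*K) - K = -K + (-17 + z)/(2*K))
Z(5 - 1*(-2), -2) - 1*372 = (-17 - 2 - 2*(5 - 1*(-2))**2)/(2*(5 - 1*(-2))) - 1*372 = (-17 - 2 - 2*(5 + 2)**2)/(2*(5 + 2)) - 372 = (1/2)*(-17 - 2 - 2*7**2)/7 - 372 = (1/2)*(1/7)*(-17 - 2 - 2*49) - 372 = (1/2)*(1/7)*(-17 - 2 - 98) - 372 = (1/2)*(1/7)*(-117) - 372 = -117/14 - 372 = -5325/14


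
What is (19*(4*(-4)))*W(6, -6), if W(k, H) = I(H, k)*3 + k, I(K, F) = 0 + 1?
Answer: -2736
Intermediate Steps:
I(K, F) = 1
W(k, H) = 3 + k (W(k, H) = 1*3 + k = 3 + k)
(19*(4*(-4)))*W(6, -6) = (19*(4*(-4)))*(3 + 6) = (19*(-16))*9 = -304*9 = -2736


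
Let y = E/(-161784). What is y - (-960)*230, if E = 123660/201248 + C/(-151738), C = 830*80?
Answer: 136354846704900189865/617549124572352 ≈ 2.2080e+5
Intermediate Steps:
C = 66400
E = 675131735/3817121128 (E = 123660/201248 + 66400/(-151738) = 123660*(1/201248) + 66400*(-1/151738) = 30915/50312 - 33200/75869 = 675131735/3817121128 ≈ 0.17687)
y = -675131735/617549124572352 (y = (675131735/3817121128)/(-161784) = (675131735/3817121128)*(-1/161784) = -675131735/617549124572352 ≈ -1.0932e-6)
y - (-960)*230 = -675131735/617549124572352 - (-960)*230 = -675131735/617549124572352 - 1*(-220800) = -675131735/617549124572352 + 220800 = 136354846704900189865/617549124572352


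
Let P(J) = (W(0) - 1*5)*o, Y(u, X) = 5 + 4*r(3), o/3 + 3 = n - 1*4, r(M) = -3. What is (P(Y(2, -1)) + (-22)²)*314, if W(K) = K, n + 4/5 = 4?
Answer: 169874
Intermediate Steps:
n = 16/5 (n = -⅘ + 4 = 16/5 ≈ 3.2000)
o = -57/5 (o = -9 + 3*(16/5 - 1*4) = -9 + 3*(16/5 - 4) = -9 + 3*(-⅘) = -9 - 12/5 = -57/5 ≈ -11.400)
Y(u, X) = -7 (Y(u, X) = 5 + 4*(-3) = 5 - 12 = -7)
P(J) = 57 (P(J) = (0 - 1*5)*(-57/5) = (0 - 5)*(-57/5) = -5*(-57/5) = 57)
(P(Y(2, -1)) + (-22)²)*314 = (57 + (-22)²)*314 = (57 + 484)*314 = 541*314 = 169874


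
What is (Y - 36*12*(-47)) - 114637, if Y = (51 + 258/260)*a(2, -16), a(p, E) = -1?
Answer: -12270049/130 ≈ -94385.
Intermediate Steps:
Y = -6759/130 (Y = (51 + 258/260)*(-1) = (51 + 258*(1/260))*(-1) = (51 + 129/130)*(-1) = (6759/130)*(-1) = -6759/130 ≈ -51.992)
(Y - 36*12*(-47)) - 114637 = (-6759/130 - 36*12*(-47)) - 114637 = (-6759/130 - 432*(-47)) - 114637 = (-6759/130 + 20304) - 114637 = 2632761/130 - 114637 = -12270049/130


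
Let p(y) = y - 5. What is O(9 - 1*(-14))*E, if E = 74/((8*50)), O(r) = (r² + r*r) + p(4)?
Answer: 39109/200 ≈ 195.54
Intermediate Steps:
p(y) = -5 + y
O(r) = -1 + 2*r² (O(r) = (r² + r*r) + (-5 + 4) = (r² + r²) - 1 = 2*r² - 1 = -1 + 2*r²)
E = 37/200 (E = 74/400 = 74*(1/400) = 37/200 ≈ 0.18500)
O(9 - 1*(-14))*E = (-1 + 2*(9 - 1*(-14))²)*(37/200) = (-1 + 2*(9 + 14)²)*(37/200) = (-1 + 2*23²)*(37/200) = (-1 + 2*529)*(37/200) = (-1 + 1058)*(37/200) = 1057*(37/200) = 39109/200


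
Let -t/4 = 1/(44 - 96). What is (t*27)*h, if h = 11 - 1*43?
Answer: -864/13 ≈ -66.462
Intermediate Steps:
h = -32 (h = 11 - 43 = -32)
t = 1/13 (t = -4/(44 - 96) = -4/(-52) = -4*(-1/52) = 1/13 ≈ 0.076923)
(t*27)*h = ((1/13)*27)*(-32) = (27/13)*(-32) = -864/13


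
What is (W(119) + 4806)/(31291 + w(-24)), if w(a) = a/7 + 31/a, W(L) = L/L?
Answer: 807576/5256095 ≈ 0.15365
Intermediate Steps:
W(L) = 1
w(a) = 31/a + a/7 (w(a) = a*(1/7) + 31/a = a/7 + 31/a = 31/a + a/7)
(W(119) + 4806)/(31291 + w(-24)) = (1 + 4806)/(31291 + (31/(-24) + (1/7)*(-24))) = 4807/(31291 + (31*(-1/24) - 24/7)) = 4807/(31291 + (-31/24 - 24/7)) = 4807/(31291 - 793/168) = 4807/(5256095/168) = 4807*(168/5256095) = 807576/5256095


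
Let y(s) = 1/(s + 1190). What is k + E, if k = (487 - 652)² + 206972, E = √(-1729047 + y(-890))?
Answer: 234197 + I*√1556142297/30 ≈ 2.342e+5 + 1314.9*I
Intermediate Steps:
y(s) = 1/(1190 + s)
E = I*√1556142297/30 (E = √(-1729047 + 1/(1190 - 890)) = √(-1729047 + 1/300) = √(-518714099/300) = I*√1556142297/30 ≈ 1314.9*I)
k = 234197 (k = (-165)² + 206972 = 27225 + 206972 = 234197)
k + E = 234197 + I*√1556142297/30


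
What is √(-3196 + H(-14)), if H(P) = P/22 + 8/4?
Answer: I*√386551/11 ≈ 56.521*I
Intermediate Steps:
H(P) = 2 + P/22 (H(P) = P*(1/22) + 8*(¼) = P/22 + 2 = 2 + P/22)
√(-3196 + H(-14)) = √(-3196 + (2 + (1/22)*(-14))) = √(-3196 + (2 - 7/11)) = √(-3196 + 15/11) = √(-35141/11) = I*√386551/11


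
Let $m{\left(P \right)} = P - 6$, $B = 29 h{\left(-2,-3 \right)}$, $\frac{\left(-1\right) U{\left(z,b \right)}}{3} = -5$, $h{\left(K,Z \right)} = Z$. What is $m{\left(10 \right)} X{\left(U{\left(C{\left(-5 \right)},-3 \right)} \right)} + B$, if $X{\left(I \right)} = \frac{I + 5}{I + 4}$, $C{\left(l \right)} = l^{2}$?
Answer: $- \frac{1573}{19} \approx -82.789$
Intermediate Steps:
$U{\left(z,b \right)} = 15$ ($U{\left(z,b \right)} = \left(-3\right) \left(-5\right) = 15$)
$X{\left(I \right)} = \frac{5 + I}{4 + I}$
$B = -87$ ($B = 29 \left(-3\right) = -87$)
$m{\left(P \right)} = -6 + P$
$m{\left(10 \right)} X{\left(U{\left(C{\left(-5 \right)},-3 \right)} \right)} + B = \left(-6 + 10\right) \frac{5 + 15}{4 + 15} - 87 = 4 \cdot \frac{1}{19} \cdot 20 - 87 = 4 \cdot \frac{20}{19} - 87 = \frac{80}{19} - 87 = - \frac{1573}{19}$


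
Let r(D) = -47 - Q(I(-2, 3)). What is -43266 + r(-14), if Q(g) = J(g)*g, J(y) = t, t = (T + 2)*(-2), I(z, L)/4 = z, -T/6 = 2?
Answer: -43153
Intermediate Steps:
T = -12 (T = -6*2 = -12)
I(z, L) = 4*z
t = 20 (t = (-12 + 2)*(-2) = -10*(-2) = 20)
J(y) = 20
Q(g) = 20*g
r(D) = 113 (r(D) = -47 - 20*4*(-2) = -47 - 20*(-8) = -47 - 1*(-160) = -47 + 160 = 113)
-43266 + r(-14) = -43266 + 113 = -43153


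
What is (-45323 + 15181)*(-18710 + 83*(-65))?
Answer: 726572910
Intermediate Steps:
(-45323 + 15181)*(-18710 + 83*(-65)) = -30142*(-18710 - 5395) = -30142*(-24105) = 726572910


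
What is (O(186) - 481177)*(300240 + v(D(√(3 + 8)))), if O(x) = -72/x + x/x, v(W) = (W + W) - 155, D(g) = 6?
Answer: -4476387297396/31 ≈ -1.4440e+11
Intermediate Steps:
v(W) = -155 + 2*W (v(W) = 2*W - 155 = -155 + 2*W)
O(x) = 1 - 72/x (O(x) = -72/x + 1 = 1 - 72/x)
(O(186) - 481177)*(300240 + v(D(√(3 + 8)))) = ((-72 + 186)/186 - 481177)*(300240 + (-155 + 2*6)) = ((1/186)*114 - 481177)*(300240 + (-155 + 12)) = (19/31 - 481177)*(300240 - 143) = -14916468/31*300097 = -4476387297396/31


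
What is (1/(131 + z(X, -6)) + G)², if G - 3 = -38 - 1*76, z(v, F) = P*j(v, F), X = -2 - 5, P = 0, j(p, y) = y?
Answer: 211411600/17161 ≈ 12319.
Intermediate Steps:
X = -7
z(v, F) = 0 (z(v, F) = 0*F = 0)
G = -111 (G = 3 + (-38 - 1*76) = 3 + (-38 - 76) = 3 - 114 = -111)
(1/(131 + z(X, -6)) + G)² = (1/(131 + 0) - 111)² = (1/131 - 111)² = (-14540/131)² = 211411600/17161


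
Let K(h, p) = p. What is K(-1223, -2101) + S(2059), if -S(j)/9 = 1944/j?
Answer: -4343455/2059 ≈ -2109.5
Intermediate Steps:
S(j) = -17496/j
K(-1223, -2101) + S(2059) = -2101 - 17496/2059 = -4343455/2059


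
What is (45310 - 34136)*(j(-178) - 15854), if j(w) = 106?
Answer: -175968152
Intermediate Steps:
(45310 - 34136)*(j(-178) - 15854) = (45310 - 34136)*(106 - 15854) = 11174*(-15748) = -175968152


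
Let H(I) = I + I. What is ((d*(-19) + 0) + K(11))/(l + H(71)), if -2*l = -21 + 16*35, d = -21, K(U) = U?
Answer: -164/51 ≈ -3.2157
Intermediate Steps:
H(I) = 2*I
l = -539/2 (l = -(-21 + 16*35)/2 = -(-21 + 560)/2 = -½*539 = -539/2 ≈ -269.50)
((d*(-19) + 0) + K(11))/(l + H(71)) = ((-21*(-19) + 0) + 11)/(-539/2 + 2*71) = ((399 + 0) + 11)/(-539/2 + 142) = (399 + 11)/(-255/2) = 410*(-2/255) = -164/51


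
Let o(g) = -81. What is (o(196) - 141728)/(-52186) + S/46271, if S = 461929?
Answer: 30667871033/2414698406 ≈ 12.701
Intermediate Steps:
(o(196) - 141728)/(-52186) + S/46271 = (-81 - 141728)/(-52186) + 461929/46271 = -141809*(-1/52186) + 461929*(1/46271) = 141809/52186 + 461929/46271 = 30667871033/2414698406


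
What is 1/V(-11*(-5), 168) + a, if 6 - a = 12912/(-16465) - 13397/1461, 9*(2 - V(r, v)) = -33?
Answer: 6596395954/408941205 ≈ 16.130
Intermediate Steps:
V(r, v) = 17/3 (V(r, v) = 2 - ⅑*(-33) = 2 + 11/3 = 17/3)
a = 383778227/24055365 (a = 6 - (12912/(-16465) - 13397/1461) = 6 - (12912*(-1/16465) - 13397*1/1461) = 6 - (-12912/16465 - 13397/1461) = 6 - 1*(-239446037/24055365) = 6 + 239446037/24055365 = 383778227/24055365 ≈ 15.954)
1/V(-11*(-5), 168) + a = 1/(17/3) + 383778227/24055365 = 3/17 + 383778227/24055365 = 6596395954/408941205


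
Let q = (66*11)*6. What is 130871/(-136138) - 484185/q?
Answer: -11081008601/98836188 ≈ -112.11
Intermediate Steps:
q = 4356 (q = 726*6 = 4356)
130871/(-136138) - 484185/q = 130871/(-136138) - 484185/4356 = 130871*(-1/136138) - 484185*1/4356 = -130871/136138 - 161395/1452 = -11081008601/98836188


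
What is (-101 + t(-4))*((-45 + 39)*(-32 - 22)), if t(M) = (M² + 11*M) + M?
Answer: -43092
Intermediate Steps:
t(M) = M² + 12*M
(-101 + t(-4))*((-45 + 39)*(-32 - 22)) = (-101 - 4*(12 - 4))*((-45 + 39)*(-32 - 22)) = (-101 - 4*8)*(-6*(-54)) = (-101 - 32)*324 = -133*324 = -43092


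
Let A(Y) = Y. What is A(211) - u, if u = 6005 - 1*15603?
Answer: 9809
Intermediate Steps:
u = -9598 (u = 6005 - 15603 = -9598)
A(211) - u = 211 - 1*(-9598) = 211 + 9598 = 9809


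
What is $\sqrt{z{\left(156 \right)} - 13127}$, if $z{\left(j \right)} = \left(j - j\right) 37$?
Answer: $i \sqrt{13127} \approx 114.57 i$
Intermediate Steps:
$z{\left(j \right)} = 0$ ($z{\left(j \right)} = 0 \cdot 37 = 0$)
$\sqrt{z{\left(156 \right)} - 13127} = \sqrt{0 - 13127} = \sqrt{-13127} = i \sqrt{13127}$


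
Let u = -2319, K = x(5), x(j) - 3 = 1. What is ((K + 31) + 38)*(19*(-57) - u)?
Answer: 90228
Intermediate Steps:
x(j) = 4 (x(j) = 3 + 1 = 4)
K = 4
((K + 31) + 38)*(19*(-57) - u) = ((4 + 31) + 38)*(19*(-57) - 1*(-2319)) = (35 + 38)*(-1083 + 2319) = 73*1236 = 90228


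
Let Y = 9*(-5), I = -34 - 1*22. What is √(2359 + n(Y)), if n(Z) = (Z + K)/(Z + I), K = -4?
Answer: 2*√6017277/101 ≈ 48.575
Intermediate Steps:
I = -56 (I = -34 - 22 = -56)
Y = -45
n(Z) = (-4 + Z)/(-56 + Z) (n(Z) = (Z - 4)/(Z - 56) = (-4 + Z)/(-56 + Z))
√(2359 + n(Y)) = √(2359 + (-4 - 45)/(-56 - 45)) = √(2359 - 49/(-101)) = √(2359 - 1/101*(-49)) = √(2359 + 49/101) = √(238308/101) = 2*√6017277/101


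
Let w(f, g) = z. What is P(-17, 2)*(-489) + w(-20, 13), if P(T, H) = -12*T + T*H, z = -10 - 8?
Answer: -83148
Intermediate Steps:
z = -18
w(f, g) = -18
P(T, H) = -12*T + H*T
P(-17, 2)*(-489) + w(-20, 13) = -17*(-12 + 2)*(-489) - 18 = -17*(-10)*(-489) - 18 = 170*(-489) - 18 = -83130 - 18 = -83148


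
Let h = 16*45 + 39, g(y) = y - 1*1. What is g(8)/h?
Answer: 7/759 ≈ 0.0092227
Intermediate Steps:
g(y) = -1 + y (g(y) = y - 1 = -1 + y)
h = 759 (h = 720 + 39 = 759)
g(8)/h = (-1 + 8)/759 = 7*(1/759) = 7/759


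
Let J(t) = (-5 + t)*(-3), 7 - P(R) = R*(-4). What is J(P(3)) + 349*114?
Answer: 39744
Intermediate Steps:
P(R) = 7 + 4*R (P(R) = 7 - R*(-4) = 7 - (-4)*R = 7 + 4*R)
J(t) = 15 - 3*t
J(P(3)) + 349*114 = (15 - 3*(7 + 4*3)) + 349*114 = (15 - 3*(7 + 12)) + 39786 = (15 - 3*19) + 39786 = (15 - 57) + 39786 = -42 + 39786 = 39744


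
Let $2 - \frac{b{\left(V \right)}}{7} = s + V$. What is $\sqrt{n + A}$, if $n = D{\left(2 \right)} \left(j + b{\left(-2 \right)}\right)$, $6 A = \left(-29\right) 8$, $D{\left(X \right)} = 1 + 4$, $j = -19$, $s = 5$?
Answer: $\frac{i \sqrt{1518}}{3} \approx 12.987 i$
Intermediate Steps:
$b{\left(V \right)} = -21 - 7 V$ ($b{\left(V \right)} = 14 - 7 \left(5 + V\right) = 14 - \left(35 + 7 V\right) = -21 - 7 V$)
$D{\left(X \right)} = 5$
$A = - \frac{116}{3}$ ($A = \frac{\left(-29\right) 8}{6} = \frac{1}{6} \left(-232\right) = - \frac{116}{3} \approx -38.667$)
$n = -130$ ($n = 5 \left(-19 - 7\right) = 5 \left(-26\right) = -130$)
$\sqrt{n + A} = \sqrt{-130 - \frac{116}{3}} = \sqrt{- \frac{506}{3}} = \frac{i \sqrt{1518}}{3}$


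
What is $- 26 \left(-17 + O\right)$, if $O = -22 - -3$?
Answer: $936$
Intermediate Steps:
$O = -19$ ($O = -22 + 3 = -19$)
$- 26 \left(-17 + O\right) = - 26 \left(-17 - 19\right) = \left(-26\right) \left(-36\right) = 936$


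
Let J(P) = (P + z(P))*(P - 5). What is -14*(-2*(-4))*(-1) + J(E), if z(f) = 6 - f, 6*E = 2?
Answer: 84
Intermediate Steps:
E = 1/3 (E = (1/6)*2 = 1/3 ≈ 0.33333)
J(P) = -30 + 6*P (J(P) = (P + (6 - P))*(P - 5) = 6*(-5 + P) = -30 + 6*P)
-14*(-2*(-4))*(-1) + J(E) = -14*(-2*(-4))*(-1) + (-30 + 6*(1/3)) = -112*(-1) + (-30 + 2) = -14*(-8) - 28 = 112 - 28 = 84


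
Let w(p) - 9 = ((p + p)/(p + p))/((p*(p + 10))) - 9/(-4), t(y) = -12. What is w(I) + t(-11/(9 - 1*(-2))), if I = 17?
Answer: -1373/1836 ≈ -0.74782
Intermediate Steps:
w(p) = 45/4 + 1/(p*(10 + p)) (w(p) = 9 + (((p + p)/(p + p))/((p*(p + 10))) - 9/(-4)) = 9 + (((2*p)/((2*p)))/((p*(10 + p))) - 9*(-1/4)) = 9 + (((2*p)*(1/(2*p)))*(1/(p*(10 + p))) + 9/4) = 9 + (1*(1/(p*(10 + p))) + 9/4) = 9 + (1/(p*(10 + p)) + 9/4) = 9 + (9/4 + 1/(p*(10 + p))) = 45/4 + 1/(p*(10 + p)))
w(I) + t(-11/(9 - 1*(-2))) = (1/4)*(4 + 45*17**2 + 450*17)/(17*(10 + 17)) - 12 = (1/4)*(1/17)*(4 + 45*289 + 7650)/27 - 12 = (1/4)*(1/17)*(1/27)*(4 + 13005 + 7650) - 12 = (1/4)*(1/17)*(1/27)*20659 - 12 = 20659/1836 - 12 = -1373/1836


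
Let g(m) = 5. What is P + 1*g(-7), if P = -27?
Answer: -22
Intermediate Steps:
P + 1*g(-7) = -27 + 1*5 = -27 + 5 = -22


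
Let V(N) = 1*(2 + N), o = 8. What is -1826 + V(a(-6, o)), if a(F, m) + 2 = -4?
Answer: -1830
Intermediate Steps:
a(F, m) = -6 (a(F, m) = -2 - 4 = -6)
V(N) = 2 + N
-1826 + V(a(-6, o)) = -1826 + (2 - 6) = -1826 - 4 = -1830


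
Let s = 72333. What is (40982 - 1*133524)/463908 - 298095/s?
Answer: -8054583097/1864214298 ≈ -4.3206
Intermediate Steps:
(40982 - 1*133524)/463908 - 298095/s = (40982 - 1*133524)/463908 - 298095/72333 = (40982 - 133524)*(1/463908) - 298095*1/72333 = -92542*1/463908 - 99365/24111 = -46271/231954 - 99365/24111 = -8054583097/1864214298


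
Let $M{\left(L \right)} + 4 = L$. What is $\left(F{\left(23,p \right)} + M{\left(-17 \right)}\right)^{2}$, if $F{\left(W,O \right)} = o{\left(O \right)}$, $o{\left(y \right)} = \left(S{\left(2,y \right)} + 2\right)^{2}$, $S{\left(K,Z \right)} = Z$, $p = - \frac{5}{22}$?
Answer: $\frac{74701449}{234256} \approx 318.89$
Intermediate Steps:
$p = - \frac{5}{22}$ ($p = \left(-5\right) \frac{1}{22} = - \frac{5}{22} \approx -0.22727$)
$M{\left(L \right)} = -4 + L$
$o{\left(y \right)} = \left(2 + y\right)^{2}$ ($o{\left(y \right)} = \left(y + 2\right)^{2} = \left(2 + y\right)^{2}$)
$F{\left(W,O \right)} = \left(2 + O\right)^{2}$
$\left(F{\left(23,p \right)} + M{\left(-17 \right)}\right)^{2} = \left(\left(2 - \frac{5}{22}\right)^{2} - 21\right)^{2} = \left(\left(\frac{39}{22}\right)^{2} - 21\right)^{2} = \left(\frac{1521}{484} - 21\right)^{2} = \left(- \frac{8643}{484}\right)^{2} = \frac{74701449}{234256}$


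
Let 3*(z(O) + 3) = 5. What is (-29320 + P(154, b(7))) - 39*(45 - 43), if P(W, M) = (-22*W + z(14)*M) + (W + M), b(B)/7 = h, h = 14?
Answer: -97994/3 ≈ -32665.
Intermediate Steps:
z(O) = -4/3 (z(O) = -3 + (⅓)*5 = -3 + 5/3 = -4/3)
b(B) = 98 (b(B) = 7*14 = 98)
P(W, M) = -21*W - M/3 (P(W, M) = (-22*W - 4*M/3) + (W + M) = (-22*W - 4*M/3) + (M + W) = -21*W - M/3)
(-29320 + P(154, b(7))) - 39*(45 - 43) = (-29320 + (-21*154 - ⅓*98)) - 39*(45 - 43) = (-29320 + (-3234 - 98/3)) - 39*2 = (-29320 - 9800/3) - 78 = -97760/3 - 78 = -97994/3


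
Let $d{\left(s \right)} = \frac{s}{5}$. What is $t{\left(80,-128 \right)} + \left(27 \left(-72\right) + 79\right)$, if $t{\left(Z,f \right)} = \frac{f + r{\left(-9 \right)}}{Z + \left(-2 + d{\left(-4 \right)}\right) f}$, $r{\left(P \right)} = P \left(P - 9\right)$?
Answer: $- \frac{2043955}{1096} \approx -1864.9$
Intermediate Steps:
$d{\left(s \right)} = \frac{s}{5}$ ($d{\left(s \right)} = s \frac{1}{5} = \frac{s}{5}$)
$r{\left(P \right)} = P \left(-9 + P\right)$
$t{\left(Z,f \right)} = \frac{162 + f}{Z - \frac{14 f}{5}}$ ($t{\left(Z,f \right)} = \frac{f - 9 \left(-9 - 9\right)}{Z + \left(-2 + \frac{1}{5} \left(-4\right)\right) f} = \frac{f - -162}{Z + \left(-2 - \frac{4}{5}\right) f} = \frac{f + 162}{Z - \frac{14 f}{5}} = \frac{162 + f}{Z - \frac{14 f}{5}}$)
$t{\left(80,-128 \right)} + \left(27 \left(-72\right) + 79\right) = \frac{5 \left(162 - 128\right)}{\left(-14\right) \left(-128\right) + 5 \cdot 80} + \left(27 \left(-72\right) + 79\right) = 5 \frac{1}{1792 + 400} \cdot 34 + \left(-1944 + 79\right) = 5 \cdot \frac{1}{2192} \cdot 34 - 1865 = \frac{85}{1096} - 1865 = - \frac{2043955}{1096}$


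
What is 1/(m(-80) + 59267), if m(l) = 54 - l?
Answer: 1/59401 ≈ 1.6835e-5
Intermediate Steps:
1/(m(-80) + 59267) = 1/((54 - 1*(-80)) + 59267) = 1/((54 + 80) + 59267) = 1/(134 + 59267) = 1/59401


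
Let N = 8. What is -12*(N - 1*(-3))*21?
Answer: -2772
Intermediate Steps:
-12*(N - 1*(-3))*21 = -12*(8 - 1*(-3))*21 = -12*(8 + 3)*21 = -12*11*21 = -132*21 = -2772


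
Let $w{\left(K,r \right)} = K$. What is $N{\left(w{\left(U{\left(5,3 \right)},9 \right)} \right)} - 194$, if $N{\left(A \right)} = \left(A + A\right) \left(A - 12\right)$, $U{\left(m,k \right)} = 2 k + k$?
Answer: $-248$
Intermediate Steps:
$U{\left(m,k \right)} = 3 k$
$N{\left(A \right)} = 2 A \left(-12 + A\right)$
$N{\left(w{\left(U{\left(5,3 \right)},9 \right)} \right)} - 194 = 2 \cdot 3 \cdot 3 \left(-12 + 3 \cdot 3\right) - 194 = 2 \cdot 9 \left(-12 + 9\right) - 194 = 2 \cdot 9 \left(-3\right) - 194 = -54 - 194 = -248$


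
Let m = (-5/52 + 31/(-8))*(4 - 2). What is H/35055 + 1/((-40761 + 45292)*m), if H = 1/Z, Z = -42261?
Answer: -77037757763/2772259335389565 ≈ -2.7789e-5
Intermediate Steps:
H = -1/42261 (H = 1/(-42261) = -1/42261 ≈ -2.3662e-5)
m = -413/52 (m = (-5*1/52 + 31*(-⅛))*2 = (-5/52 - 31/8)*2 = -413/104*2 = -413/52 ≈ -7.9423)
H/35055 + 1/((-40761 + 45292)*m) = -1/42261/35055 + 1/((-40761 + 45292)*(-413/52)) = -1/42261*1/35055 - 52/413/4531 = -1/1481459355 + (1/4531)*(-52/413) = -1/1481459355 - 52/1871303 = -77037757763/2772259335389565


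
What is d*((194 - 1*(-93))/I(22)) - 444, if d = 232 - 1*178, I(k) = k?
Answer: 2865/11 ≈ 260.45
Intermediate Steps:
d = 54 (d = 232 - 178 = 54)
d*((194 - 1*(-93))/I(22)) - 444 = 54*((194 - 1*(-93))/22) - 444 = 54*((194 + 93)*(1/22)) - 444 = 54*(287*(1/22)) - 444 = 54*(287/22) - 444 = 7749/11 - 444 = 2865/11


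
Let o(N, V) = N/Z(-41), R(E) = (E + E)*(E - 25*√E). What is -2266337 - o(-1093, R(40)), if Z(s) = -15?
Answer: -33996148/15 ≈ -2.2664e+6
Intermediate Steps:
R(E) = 2*E*(E - 25*√E) (R(E) = (2*E)*(E - 25*√E) = 2*E*(E - 25*√E))
o(N, V) = -N/15 (o(N, V) = N/(-15) = N*(-1/15) = -N/15)
-2266337 - o(-1093, R(40)) = -2266337 - (-1)*(-1093)/15 = -2266337 - 1*1093/15 = -2266337 - 1093/15 = -33996148/15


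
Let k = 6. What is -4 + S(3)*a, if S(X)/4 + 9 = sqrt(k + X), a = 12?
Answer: -292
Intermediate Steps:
S(X) = -36 + 4*sqrt(6 + X)
-4 + S(3)*a = -4 + (-36 + 4*sqrt(6 + 3))*12 = -4 + (-36 + 4*sqrt(9))*12 = -4 + (-36 + 4*3)*12 = -4 + (-36 + 12)*12 = -4 - 24*12 = -4 - 288 = -292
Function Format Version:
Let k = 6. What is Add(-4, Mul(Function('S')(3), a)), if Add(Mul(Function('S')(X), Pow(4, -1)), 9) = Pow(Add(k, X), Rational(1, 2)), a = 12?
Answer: -292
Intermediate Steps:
Function('S')(X) = Add(-36, Mul(4, Pow(Add(6, X), Rational(1, 2))))
Add(-4, Mul(Function('S')(3), a)) = Add(-4, Mul(Add(-36, Mul(4, Pow(Add(6, 3), Rational(1, 2)))), 12)) = Add(-4, Mul(Add(-36, Mul(4, Pow(9, Rational(1, 2)))), 12)) = Add(-4, Mul(Add(-36, Mul(4, 3)), 12)) = Add(-4, Mul(Add(-36, 12), 12)) = Add(-4, Mul(-24, 12)) = Add(-4, -288) = -292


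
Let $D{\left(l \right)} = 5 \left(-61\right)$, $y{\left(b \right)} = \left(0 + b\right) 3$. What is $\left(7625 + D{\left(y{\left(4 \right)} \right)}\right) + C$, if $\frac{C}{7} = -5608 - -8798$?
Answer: $29650$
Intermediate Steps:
$y{\left(b \right)} = 3 b$ ($y{\left(b \right)} = b 3 = 3 b$)
$D{\left(l \right)} = -305$
$C = 22330$ ($C = 7 \left(-5608 - -8798\right) = 7 \left(-5608 + 8798\right) = 7 \cdot 3190 = 22330$)
$\left(7625 + D{\left(y{\left(4 \right)} \right)}\right) + C = \left(7625 - 305\right) + 22330 = 7320 + 22330 = 29650$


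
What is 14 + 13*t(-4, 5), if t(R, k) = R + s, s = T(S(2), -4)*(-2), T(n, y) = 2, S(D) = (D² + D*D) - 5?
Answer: -90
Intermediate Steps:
S(D) = -5 + 2*D² (S(D) = (D² + D²) - 5 = 2*D² - 5 = -5 + 2*D²)
s = -4 (s = 2*(-2) = -4)
t(R, k) = -4 + R (t(R, k) = R - 4 = -4 + R)
14 + 13*t(-4, 5) = 14 + 13*(-4 - 4) = 14 + 13*(-8) = 14 - 104 = -90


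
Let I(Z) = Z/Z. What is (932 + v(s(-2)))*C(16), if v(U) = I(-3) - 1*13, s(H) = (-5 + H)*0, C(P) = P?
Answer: 14720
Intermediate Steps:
I(Z) = 1
s(H) = 0
v(U) = -12 (v(U) = 1 - 1*13 = 1 - 13 = -12)
(932 + v(s(-2)))*C(16) = (932 - 12)*16 = 920*16 = 14720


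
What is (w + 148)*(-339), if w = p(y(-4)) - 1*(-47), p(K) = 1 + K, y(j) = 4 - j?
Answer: -69156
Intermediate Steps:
w = 56 (w = (1 + (4 - 1*(-4))) - 1*(-47) = (1 + (4 + 4)) + 47 = (1 + 8) + 47 = 9 + 47 = 56)
(w + 148)*(-339) = (56 + 148)*(-339) = 204*(-339) = -69156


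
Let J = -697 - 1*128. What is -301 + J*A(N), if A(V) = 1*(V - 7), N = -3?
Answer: 7949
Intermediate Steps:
A(V) = -7 + V (A(V) = 1*(-7 + V) = -7 + V)
J = -825 (J = -697 - 128 = -825)
-301 + J*A(N) = -301 - 825*(-7 - 3) = -301 - 825*(-10) = -301 + 8250 = 7949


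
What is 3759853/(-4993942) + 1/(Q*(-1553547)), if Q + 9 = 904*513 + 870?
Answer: -2713854873168904225/3604618008469459962 ≈ -0.75288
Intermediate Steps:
Q = 464613 (Q = -9 + (904*513 + 870) = -9 + (463752 + 870) = -9 + 464622 = 464613)
3759853/(-4993942) + 1/(Q*(-1553547)) = 3759853/(-4993942) + 1/(464613*(-1553547)) = 3759853*(-1/4993942) + (1/464613)*(-1/1553547) = -3759853/4993942 - 1/721798132311 = -2713854873168904225/3604618008469459962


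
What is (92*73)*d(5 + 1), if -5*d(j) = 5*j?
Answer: -40296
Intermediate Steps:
d(j) = -j
(92*73)*d(5 + 1) = (92*73)*(-(5 + 1)) = 6716*(-1*6) = 6716*(-6) = -40296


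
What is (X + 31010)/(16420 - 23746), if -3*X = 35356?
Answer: -28837/10989 ≈ -2.6242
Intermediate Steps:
X = -35356/3 (X = -⅓*35356 = -35356/3 ≈ -11785.)
(X + 31010)/(16420 - 23746) = (-35356/3 + 31010)/(16420 - 23746) = (57674/3)/(-7326) = (57674/3)*(-1/7326) = -28837/10989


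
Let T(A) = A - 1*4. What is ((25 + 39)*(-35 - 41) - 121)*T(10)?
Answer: -29910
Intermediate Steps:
T(A) = -4 + A (T(A) = A - 4 = -4 + A)
((25 + 39)*(-35 - 41) - 121)*T(10) = ((25 + 39)*(-35 - 41) - 121)*(-4 + 10) = (64*(-76) - 121)*6 = (-4864 - 121)*6 = -4985*6 = -29910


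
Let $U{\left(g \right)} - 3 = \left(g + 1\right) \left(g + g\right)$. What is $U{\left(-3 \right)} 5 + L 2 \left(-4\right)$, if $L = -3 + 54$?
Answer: $-333$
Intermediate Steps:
$U{\left(g \right)} = 3 + 2 g \left(1 + g\right)$ ($U{\left(g \right)} = 3 + \left(g + 1\right) \left(g + g\right) = 3 + \left(1 + g\right) 2 g = 3 + 2 g \left(1 + g\right)$)
$L = 51$
$U{\left(-3 \right)} 5 + L 2 \left(-4\right) = \left(3 + 2 \left(-3\right) + 2 \left(-3\right)^{2}\right) 5 + 51 \cdot 2 \left(-4\right) = \left(3 - 6 + 2 \cdot 9\right) 5 + 51 \left(-8\right) = \left(3 - 6 + 18\right) 5 - 408 = 15 \cdot 5 - 408 = 75 - 408 = -333$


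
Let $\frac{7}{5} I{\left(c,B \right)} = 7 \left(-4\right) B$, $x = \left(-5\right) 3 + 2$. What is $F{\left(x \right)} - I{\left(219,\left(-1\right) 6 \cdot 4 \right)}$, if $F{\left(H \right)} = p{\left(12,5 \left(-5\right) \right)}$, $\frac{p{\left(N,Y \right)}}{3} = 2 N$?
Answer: $-408$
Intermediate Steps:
$x = -13$ ($x = -15 + 2 = -13$)
$I{\left(c,B \right)} = - 20 B$ ($I{\left(c,B \right)} = \frac{5 \cdot 7 \left(-4\right) B}{7} = \frac{5 \left(- 28 B\right)}{7} = - 20 B$)
$p{\left(N,Y \right)} = 6 N$ ($p{\left(N,Y \right)} = 3 \cdot 2 N = 6 N$)
$F{\left(H \right)} = 72$ ($F{\left(H \right)} = 6 \cdot 12 = 72$)
$F{\left(x \right)} - I{\left(219,\left(-1\right) 6 \cdot 4 \right)} = 72 - - 20 \left(-1\right) 6 \cdot 4 = 72 - - 20 \left(\left(-6\right) 4\right) = 72 - \left(-20\right) \left(-24\right) = 72 - 480 = -408$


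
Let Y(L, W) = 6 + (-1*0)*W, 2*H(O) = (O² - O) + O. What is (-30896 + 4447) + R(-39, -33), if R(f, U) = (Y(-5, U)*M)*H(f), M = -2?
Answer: -35575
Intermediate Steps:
H(O) = O²/2 (H(O) = ((O² - O) + O)/2 = O²/2)
Y(L, W) = 6 (Y(L, W) = 6 + 0*W = 6 + 0 = 6)
R(f, U) = -6*f² (R(f, U) = (6*(-2))*(f²/2) = -6*f²)
(-30896 + 4447) + R(-39, -33) = (-30896 + 4447) - 6*(-39)² = -26449 - 6*1521 = -26449 - 9126 = -35575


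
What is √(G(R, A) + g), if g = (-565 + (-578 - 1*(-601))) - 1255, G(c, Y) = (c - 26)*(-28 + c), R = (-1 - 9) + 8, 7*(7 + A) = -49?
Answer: I*√957 ≈ 30.935*I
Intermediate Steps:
A = -14 (A = -7 + (⅐)*(-49) = -7 - 7 = -14)
R = -2 (R = -10 + 8 = -2)
G(c, Y) = (-28 + c)*(-26 + c) (G(c, Y) = (-26 + c)*(-28 + c) = (-28 + c)*(-26 + c))
g = -1797 (g = (-565 + (-578 + 601)) - 1255 = (-565 + 23) - 1255 = -542 - 1255 = -1797)
√(G(R, A) + g) = √((728 + (-2)² - 54*(-2)) - 1797) = √((728 + 4 + 108) - 1797) = √(840 - 1797) = √(-957) = I*√957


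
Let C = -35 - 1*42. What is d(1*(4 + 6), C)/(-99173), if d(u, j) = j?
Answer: 77/99173 ≈ 0.00077642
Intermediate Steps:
C = -77 (C = -35 - 42 = -77)
d(1*(4 + 6), C)/(-99173) = -77/(-99173) = -77*(-1/99173) = 77/99173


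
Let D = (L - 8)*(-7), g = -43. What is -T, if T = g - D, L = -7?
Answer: 148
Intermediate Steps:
D = 105 (D = (-7 - 8)*(-7) = -15*(-7) = 105)
T = -148 (T = -43 - 1*105 = -43 - 105 = -148)
-T = -1*(-148) = 148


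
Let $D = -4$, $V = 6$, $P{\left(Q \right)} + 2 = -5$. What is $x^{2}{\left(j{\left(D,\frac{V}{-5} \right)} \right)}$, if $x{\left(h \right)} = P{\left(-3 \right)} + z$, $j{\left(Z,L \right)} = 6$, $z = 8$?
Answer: $1$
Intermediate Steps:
$P{\left(Q \right)} = -7$ ($P{\left(Q \right)} = -2 - 5 = -7$)
$x{\left(h \right)} = 1$ ($x{\left(h \right)} = -7 + 8 = 1$)
$x^{2}{\left(j{\left(D,\frac{V}{-5} \right)} \right)} = 1^{2} = 1$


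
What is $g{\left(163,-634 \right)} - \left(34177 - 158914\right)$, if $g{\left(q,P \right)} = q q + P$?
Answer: $150672$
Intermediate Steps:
$g{\left(q,P \right)} = P + q^{2}$ ($g{\left(q,P \right)} = q^{2} + P = P + q^{2}$)
$g{\left(163,-634 \right)} - \left(34177 - 158914\right) = \left(-634 + 163^{2}\right) - \left(34177 - 158914\right) = \left(-634 + 26569\right) - \left(34177 - 158914\right) = 25935 - -124737 = 25935 + 124737 = 150672$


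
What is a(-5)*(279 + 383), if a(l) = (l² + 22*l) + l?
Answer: -59580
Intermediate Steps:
a(l) = l² + 23*l
a(-5)*(279 + 383) = (-5*(23 - 5))*(279 + 383) = -5*18*662 = -90*662 = -59580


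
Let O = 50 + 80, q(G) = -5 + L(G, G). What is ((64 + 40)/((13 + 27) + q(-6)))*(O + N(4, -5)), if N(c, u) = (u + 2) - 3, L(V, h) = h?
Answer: 12896/29 ≈ 444.69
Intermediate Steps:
N(c, u) = -1 + u (N(c, u) = (2 + u) - 3 = -1 + u)
q(G) = -5 + G
O = 130
((64 + 40)/((13 + 27) + q(-6)))*(O + N(4, -5)) = ((64 + 40)/((13 + 27) + (-5 - 6)))*(130 + (-1 - 5)) = (104/(40 - 11))*(130 - 6) = (104/29)*124 = 12896/29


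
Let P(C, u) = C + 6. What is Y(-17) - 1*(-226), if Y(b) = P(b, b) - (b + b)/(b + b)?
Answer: 214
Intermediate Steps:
P(C, u) = 6 + C
Y(b) = 5 + b (Y(b) = (6 + b) - (b + b)/(b + b) = (6 + b) - 2*b/(2*b) = (6 + b) - 2*b*1/(2*b) = (6 + b) - 1*1 = (6 + b) - 1 = 5 + b)
Y(-17) - 1*(-226) = (5 - 17) - 1*(-226) = -12 + 226 = 214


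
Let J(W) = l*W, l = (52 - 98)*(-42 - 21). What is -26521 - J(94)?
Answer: -298933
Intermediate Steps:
l = 2898 (l = -46*(-63) = 2898)
J(W) = 2898*W
-26521 - J(94) = -26521 - 2898*94 = -26521 - 1*272412 = -26521 - 272412 = -298933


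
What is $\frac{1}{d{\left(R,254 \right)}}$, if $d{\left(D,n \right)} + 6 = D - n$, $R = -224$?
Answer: $- \frac{1}{484} \approx -0.0020661$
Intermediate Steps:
$d{\left(D,n \right)} = -6 + D - n$ ($d{\left(D,n \right)} = -6 + \left(D - n\right) = -6 + D - n$)
$\frac{1}{d{\left(R,254 \right)}} = \frac{1}{-6 - 224 - 254} = \frac{1}{-484} = - \frac{1}{484}$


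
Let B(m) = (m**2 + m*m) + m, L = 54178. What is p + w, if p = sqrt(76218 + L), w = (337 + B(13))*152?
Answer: 104576 + 2*sqrt(32599) ≈ 1.0494e+5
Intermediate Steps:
B(m) = m + 2*m**2 (B(m) = (m**2 + m**2) + m = 2*m**2 + m = m + 2*m**2)
w = 104576 (w = (337 + 13*(1 + 2*13))*152 = (337 + 13*(1 + 26))*152 = (337 + 13*27)*152 = (337 + 351)*152 = 688*152 = 104576)
p = 2*sqrt(32599) (p = sqrt(76218 + 54178) = sqrt(130396) = 2*sqrt(32599) ≈ 361.10)
p + w = 2*sqrt(32599) + 104576 = 104576 + 2*sqrt(32599)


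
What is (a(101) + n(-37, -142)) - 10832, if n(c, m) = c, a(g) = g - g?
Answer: -10869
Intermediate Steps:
a(g) = 0
(a(101) + n(-37, -142)) - 10832 = (0 - 37) - 10832 = -37 - 10832 = -10869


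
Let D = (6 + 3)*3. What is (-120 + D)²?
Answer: 8649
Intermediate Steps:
D = 27 (D = 9*3 = 27)
(-120 + D)² = (-120 + 27)² = (-93)² = 8649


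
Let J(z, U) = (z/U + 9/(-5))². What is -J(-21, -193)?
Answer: -2663424/931225 ≈ -2.8601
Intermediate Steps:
J(z, U) = (-9/5 + z/U)² (J(z, U) = (z/U + 9*(-⅕))² = (z/U - 9/5)² = (-9/5 + z/U)²)
-J(-21, -193) = -(-5*(-21) + 9*(-193))²/(25*(-193)²) = -(105 - 1737)²/(25*37249) = -(-1632)²/(25*37249) = -2663424/(25*37249) = -1*2663424/931225 = -2663424/931225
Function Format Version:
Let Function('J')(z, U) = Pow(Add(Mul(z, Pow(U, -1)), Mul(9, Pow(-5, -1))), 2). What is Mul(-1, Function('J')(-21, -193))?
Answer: Rational(-2663424, 931225) ≈ -2.8601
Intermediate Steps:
Function('J')(z, U) = Pow(Add(Rational(-9, 5), Mul(z, Pow(U, -1))), 2) (Function('J')(z, U) = Pow(Add(Mul(z, Pow(U, -1)), Mul(9, Rational(-1, 5))), 2) = Pow(Add(Mul(z, Pow(U, -1)), Rational(-9, 5)), 2) = Pow(Add(Rational(-9, 5), Mul(z, Pow(U, -1))), 2))
Mul(-1, Function('J')(-21, -193)) = Mul(-1, Mul(Rational(1, 25), Pow(-193, -2), Pow(Add(Mul(-5, -21), Mul(9, -193)), 2))) = Mul(-1, Mul(Rational(1, 25), Rational(1, 37249), Pow(Add(105, -1737), 2))) = Mul(-1, Mul(Rational(1, 25), Rational(1, 37249), Pow(-1632, 2))) = Mul(-1, Mul(Rational(1, 25), Rational(1, 37249), 2663424)) = Mul(-1, Rational(2663424, 931225)) = Rational(-2663424, 931225)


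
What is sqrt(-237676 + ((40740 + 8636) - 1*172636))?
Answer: 18*I*sqrt(1114) ≈ 600.78*I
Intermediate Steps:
sqrt(-237676 + ((40740 + 8636) - 1*172636)) = sqrt(-237676 + (49376 - 172636)) = sqrt(-237676 - 123260) = sqrt(-360936) = 18*I*sqrt(1114)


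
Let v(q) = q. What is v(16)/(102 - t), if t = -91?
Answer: 16/193 ≈ 0.082902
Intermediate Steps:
v(16)/(102 - t) = 16/(102 - 1*(-91)) = 16/(102 + 91) = 16/193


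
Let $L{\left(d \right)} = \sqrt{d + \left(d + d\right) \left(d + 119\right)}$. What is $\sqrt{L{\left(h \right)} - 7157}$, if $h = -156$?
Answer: $\sqrt{-7157 + 2 \sqrt{2847}} \approx 83.966 i$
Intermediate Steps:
$L{\left(d \right)} = \sqrt{d + 2 d \left(119 + d\right)}$
$\sqrt{L{\left(h \right)} - 7157} = \sqrt{\sqrt{- 156 \left(239 + 2 \left(-156\right)\right)} - 7157} = \sqrt{\sqrt{- 156 \left(239 - 312\right)} - 7157} = \sqrt{\sqrt{\left(-156\right) \left(-73\right)} - 7157} = \sqrt{\sqrt{11388} - 7157} = \sqrt{2 \sqrt{2847} - 7157} = \sqrt{-7157 + 2 \sqrt{2847}}$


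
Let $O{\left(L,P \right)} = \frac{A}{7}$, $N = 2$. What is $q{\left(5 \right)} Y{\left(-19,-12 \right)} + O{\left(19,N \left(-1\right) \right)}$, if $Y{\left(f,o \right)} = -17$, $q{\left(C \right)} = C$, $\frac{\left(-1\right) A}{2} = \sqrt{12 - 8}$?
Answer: $- \frac{599}{7} \approx -85.571$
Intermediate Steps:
$A = -4$ ($A = - 2 \sqrt{12 - 8} = - 2 \sqrt{4} = \left(-2\right) 2 = -4$)
$O{\left(L,P \right)} = - \frac{4}{7}$
$q{\left(5 \right)} Y{\left(-19,-12 \right)} + O{\left(19,N \left(-1\right) \right)} = 5 \left(-17\right) - \frac{4}{7} = -85 - \frac{4}{7} = - \frac{599}{7}$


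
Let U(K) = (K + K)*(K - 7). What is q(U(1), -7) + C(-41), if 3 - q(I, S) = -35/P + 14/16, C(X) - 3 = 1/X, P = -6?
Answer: -721/984 ≈ -0.73272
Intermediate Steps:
C(X) = 3 + 1/X
U(K) = 2*K*(-7 + K) (U(K) = (2*K)*(-7 + K) = 2*K*(-7 + K))
q(I, S) = -89/24 (q(I, S) = 3 - (-35/(-6) + 14/16) = 3 - (-35*(-1/6) + 14*(1/16)) = 3 - (35/6 + 7/8) = 3 - 1*161/24 = 3 - 161/24 = -89/24)
q(U(1), -7) + C(-41) = -89/24 + (3 + 1/(-41)) = -89/24 + (3 - 1/41) = -89/24 + 122/41 = -721/984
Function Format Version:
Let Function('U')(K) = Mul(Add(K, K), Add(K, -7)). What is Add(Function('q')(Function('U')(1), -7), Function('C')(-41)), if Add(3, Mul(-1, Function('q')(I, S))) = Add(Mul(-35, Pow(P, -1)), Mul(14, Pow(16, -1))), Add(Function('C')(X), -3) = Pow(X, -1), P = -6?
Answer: Rational(-721, 984) ≈ -0.73272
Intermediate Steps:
Function('C')(X) = Add(3, Pow(X, -1))
Function('U')(K) = Mul(2, K, Add(-7, K)) (Function('U')(K) = Mul(Mul(2, K), Add(-7, K)) = Mul(2, K, Add(-7, K)))
Function('q')(I, S) = Rational(-89, 24) (Function('q')(I, S) = Add(3, Mul(-1, Add(Mul(-35, Pow(-6, -1)), Mul(14, Pow(16, -1))))) = Add(3, Mul(-1, Add(Mul(-35, Rational(-1, 6)), Mul(14, Rational(1, 16))))) = Add(3, Mul(-1, Add(Rational(35, 6), Rational(7, 8)))) = Add(3, Mul(-1, Rational(161, 24))) = Add(3, Rational(-161, 24)) = Rational(-89, 24))
Add(Function('q')(Function('U')(1), -7), Function('C')(-41)) = Add(Rational(-89, 24), Add(3, Pow(-41, -1))) = Add(Rational(-89, 24), Add(3, Rational(-1, 41))) = Add(Rational(-89, 24), Rational(122, 41)) = Rational(-721, 984)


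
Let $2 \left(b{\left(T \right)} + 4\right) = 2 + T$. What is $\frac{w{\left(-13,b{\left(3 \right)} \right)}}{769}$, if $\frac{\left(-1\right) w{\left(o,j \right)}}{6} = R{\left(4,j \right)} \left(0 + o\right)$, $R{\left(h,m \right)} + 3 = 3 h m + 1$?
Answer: $- \frac{1560}{769} \approx -2.0286$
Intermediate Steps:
$b{\left(T \right)} = -3 + \frac{T}{2}$ ($b{\left(T \right)} = -4 + \frac{2 + T}{2} = -4 + \left(1 + \frac{T}{2}\right) = -3 + \frac{T}{2}$)
$R{\left(h,m \right)} = -2 + 3 h m$ ($R{\left(h,m \right)} = -3 + \left(3 h m + 1\right) = -3 + \left(1 + 3 h m\right) = -2 + 3 h m$)
$w{\left(o,j \right)} = - 6 o \left(-2 + 12 j\right)$ ($w{\left(o,j \right)} = - 6 \left(-2 + 3 \cdot 4 j\right) \left(0 + o\right) = - 6 \left(-2 + 12 j\right) o = - 6 o \left(-2 + 12 j\right)$)
$\frac{w{\left(-13,b{\left(3 \right)} \right)}}{769} = \frac{12 \left(-13\right) \left(1 - 6 \left(-3 + \frac{1}{2} \cdot 3\right)\right)}{769} = 12 \left(-13\right) \left(1 - 6 \left(-3 + \frac{3}{2}\right)\right) \frac{1}{769} = 12 \left(-13\right) \left(1 - -9\right) \frac{1}{769} = 12 \left(-13\right) \left(1 + 9\right) \frac{1}{769} = 12 \left(-13\right) 10 \cdot \frac{1}{769} = \left(-1560\right) \frac{1}{769} = - \frac{1560}{769}$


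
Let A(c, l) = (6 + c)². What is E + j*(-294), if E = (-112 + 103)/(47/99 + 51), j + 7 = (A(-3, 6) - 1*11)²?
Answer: 4493781/5096 ≈ 881.83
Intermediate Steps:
j = -3 (j = -7 + ((6 - 3)² - 1*11)² = -7 + (3² - 11)² = -7 + (9 - 11)² = -7 + (-2)² = -7 + 4 = -3)
E = -891/5096 (E = -9/(47*(1/99) + 51) = -9/(47/99 + 51) = -9/5096/99 = -9*99/5096 = -891/5096 ≈ -0.17484)
E + j*(-294) = -891/5096 - 3*(-294) = -891/5096 + 882 = 4493781/5096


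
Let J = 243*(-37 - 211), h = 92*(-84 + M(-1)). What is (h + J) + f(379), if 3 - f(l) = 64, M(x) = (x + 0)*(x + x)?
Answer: -67869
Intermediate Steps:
M(x) = 2*x² (M(x) = x*(2*x) = 2*x²)
f(l) = -61 (f(l) = 3 - 1*64 = 3 - 64 = -61)
h = -7544 (h = 92*(-84 + 2*(-1)²) = 92*(-84 + 2*1) = 92*(-84 + 2) = 92*(-82) = -7544)
J = -60264 (J = 243*(-248) = -60264)
(h + J) + f(379) = (-7544 - 60264) - 61 = -67808 - 61 = -67869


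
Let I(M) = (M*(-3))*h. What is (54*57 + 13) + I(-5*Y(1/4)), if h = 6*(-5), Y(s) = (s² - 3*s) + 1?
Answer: 23603/8 ≈ 2950.4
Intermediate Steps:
Y(s) = 1 + s² - 3*s
h = -30
I(M) = 90*M (I(M) = (M*(-3))*(-30) = -3*M*(-30) = 90*M)
(54*57 + 13) + I(-5*Y(1/4)) = (54*57 + 13) + 90*(-5*(1 + (1/4)² - 3/4)) = (3078 + 13) + 90*(-5*(1 + (¼)² - 3*¼)) = 3091 + 90*(-5*(1 + 1/16 - ¾)) = 3091 + 90*(-5*5/16) = 3091 + 90*(-25/16) = 3091 - 1125/8 = 23603/8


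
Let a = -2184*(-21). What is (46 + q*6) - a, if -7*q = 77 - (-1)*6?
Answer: -321224/7 ≈ -45889.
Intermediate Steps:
q = -83/7 (q = -(77 - (-1)*6)/7 = -(77 - 1*(-6))/7 = -(77 + 6)/7 = -⅐*83 = -83/7 ≈ -11.857)
a = 45864
(46 + q*6) - a = (46 - 83/7*6) - 1*45864 = (46 - 498/7) - 45864 = -176/7 - 45864 = -321224/7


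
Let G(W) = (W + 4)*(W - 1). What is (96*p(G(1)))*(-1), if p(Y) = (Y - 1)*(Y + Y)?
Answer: 0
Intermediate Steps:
G(W) = (-1 + W)*(4 + W) (G(W) = (4 + W)*(-1 + W) = (-1 + W)*(4 + W))
p(Y) = 2*Y*(-1 + Y) (p(Y) = (-1 + Y)*(2*Y) = 2*Y*(-1 + Y))
(96*p(G(1)))*(-1) = (96*(2*(-4 + 1² + 3*1)*(-1 + (-4 + 1² + 3*1))))*(-1) = (96*(2*(-4 + 1 + 3)*(-1 + (-4 + 1 + 3))))*(-1) = (96*(2*0*(-1 + 0)))*(-1) = (96*(2*0*(-1)))*(-1) = (96*0)*(-1) = 0*(-1) = 0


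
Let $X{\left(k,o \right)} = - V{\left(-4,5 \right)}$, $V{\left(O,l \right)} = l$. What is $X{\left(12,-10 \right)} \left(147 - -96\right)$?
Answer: $-1215$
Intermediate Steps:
$X{\left(k,o \right)} = -5$ ($X{\left(k,o \right)} = \left(-1\right) 5 = -5$)
$X{\left(12,-10 \right)} \left(147 - -96\right) = - 5 \left(147 - -96\right) = - 5 \left(147 + 96\right) = \left(-5\right) 243 = -1215$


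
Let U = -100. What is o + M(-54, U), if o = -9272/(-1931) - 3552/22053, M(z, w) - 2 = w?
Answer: -1325216370/14194781 ≈ -93.359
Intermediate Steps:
M(z, w) = 2 + w
o = 65872168/14194781 (o = -9272*(-1/1931) - 3552*1/22053 = 9272/1931 - 1184/7351 = 65872168/14194781 ≈ 4.6406)
o + M(-54, U) = 65872168/14194781 + (2 - 100) = 65872168/14194781 - 98 = -1325216370/14194781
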